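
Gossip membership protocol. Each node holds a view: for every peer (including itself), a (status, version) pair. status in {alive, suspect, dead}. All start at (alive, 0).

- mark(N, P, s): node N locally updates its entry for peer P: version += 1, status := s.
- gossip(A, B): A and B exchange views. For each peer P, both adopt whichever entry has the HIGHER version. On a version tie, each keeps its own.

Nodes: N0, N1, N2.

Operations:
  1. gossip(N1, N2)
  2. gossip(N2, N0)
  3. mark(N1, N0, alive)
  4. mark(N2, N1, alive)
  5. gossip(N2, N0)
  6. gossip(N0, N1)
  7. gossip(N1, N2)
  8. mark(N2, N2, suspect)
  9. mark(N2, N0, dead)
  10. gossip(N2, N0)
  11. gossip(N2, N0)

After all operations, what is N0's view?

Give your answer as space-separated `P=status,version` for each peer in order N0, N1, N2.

Answer: N0=dead,2 N1=alive,1 N2=suspect,1

Derivation:
Op 1: gossip N1<->N2 -> N1.N0=(alive,v0) N1.N1=(alive,v0) N1.N2=(alive,v0) | N2.N0=(alive,v0) N2.N1=(alive,v0) N2.N2=(alive,v0)
Op 2: gossip N2<->N0 -> N2.N0=(alive,v0) N2.N1=(alive,v0) N2.N2=(alive,v0) | N0.N0=(alive,v0) N0.N1=(alive,v0) N0.N2=(alive,v0)
Op 3: N1 marks N0=alive -> (alive,v1)
Op 4: N2 marks N1=alive -> (alive,v1)
Op 5: gossip N2<->N0 -> N2.N0=(alive,v0) N2.N1=(alive,v1) N2.N2=(alive,v0) | N0.N0=(alive,v0) N0.N1=(alive,v1) N0.N2=(alive,v0)
Op 6: gossip N0<->N1 -> N0.N0=(alive,v1) N0.N1=(alive,v1) N0.N2=(alive,v0) | N1.N0=(alive,v1) N1.N1=(alive,v1) N1.N2=(alive,v0)
Op 7: gossip N1<->N2 -> N1.N0=(alive,v1) N1.N1=(alive,v1) N1.N2=(alive,v0) | N2.N0=(alive,v1) N2.N1=(alive,v1) N2.N2=(alive,v0)
Op 8: N2 marks N2=suspect -> (suspect,v1)
Op 9: N2 marks N0=dead -> (dead,v2)
Op 10: gossip N2<->N0 -> N2.N0=(dead,v2) N2.N1=(alive,v1) N2.N2=(suspect,v1) | N0.N0=(dead,v2) N0.N1=(alive,v1) N0.N2=(suspect,v1)
Op 11: gossip N2<->N0 -> N2.N0=(dead,v2) N2.N1=(alive,v1) N2.N2=(suspect,v1) | N0.N0=(dead,v2) N0.N1=(alive,v1) N0.N2=(suspect,v1)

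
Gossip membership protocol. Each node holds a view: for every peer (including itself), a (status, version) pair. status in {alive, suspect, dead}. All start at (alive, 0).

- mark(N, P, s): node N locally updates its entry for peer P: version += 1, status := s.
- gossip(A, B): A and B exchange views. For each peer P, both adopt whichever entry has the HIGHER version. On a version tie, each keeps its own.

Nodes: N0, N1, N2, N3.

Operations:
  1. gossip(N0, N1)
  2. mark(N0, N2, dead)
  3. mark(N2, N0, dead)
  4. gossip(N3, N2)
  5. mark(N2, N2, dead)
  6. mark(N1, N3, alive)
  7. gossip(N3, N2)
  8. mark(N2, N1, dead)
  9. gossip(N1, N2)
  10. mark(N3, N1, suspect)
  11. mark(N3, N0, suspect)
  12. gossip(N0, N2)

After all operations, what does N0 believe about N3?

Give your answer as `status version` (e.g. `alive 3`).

Answer: alive 1

Derivation:
Op 1: gossip N0<->N1 -> N0.N0=(alive,v0) N0.N1=(alive,v0) N0.N2=(alive,v0) N0.N3=(alive,v0) | N1.N0=(alive,v0) N1.N1=(alive,v0) N1.N2=(alive,v0) N1.N3=(alive,v0)
Op 2: N0 marks N2=dead -> (dead,v1)
Op 3: N2 marks N0=dead -> (dead,v1)
Op 4: gossip N3<->N2 -> N3.N0=(dead,v1) N3.N1=(alive,v0) N3.N2=(alive,v0) N3.N3=(alive,v0) | N2.N0=(dead,v1) N2.N1=(alive,v0) N2.N2=(alive,v0) N2.N3=(alive,v0)
Op 5: N2 marks N2=dead -> (dead,v1)
Op 6: N1 marks N3=alive -> (alive,v1)
Op 7: gossip N3<->N2 -> N3.N0=(dead,v1) N3.N1=(alive,v0) N3.N2=(dead,v1) N3.N3=(alive,v0) | N2.N0=(dead,v1) N2.N1=(alive,v0) N2.N2=(dead,v1) N2.N3=(alive,v0)
Op 8: N2 marks N1=dead -> (dead,v1)
Op 9: gossip N1<->N2 -> N1.N0=(dead,v1) N1.N1=(dead,v1) N1.N2=(dead,v1) N1.N3=(alive,v1) | N2.N0=(dead,v1) N2.N1=(dead,v1) N2.N2=(dead,v1) N2.N3=(alive,v1)
Op 10: N3 marks N1=suspect -> (suspect,v1)
Op 11: N3 marks N0=suspect -> (suspect,v2)
Op 12: gossip N0<->N2 -> N0.N0=(dead,v1) N0.N1=(dead,v1) N0.N2=(dead,v1) N0.N3=(alive,v1) | N2.N0=(dead,v1) N2.N1=(dead,v1) N2.N2=(dead,v1) N2.N3=(alive,v1)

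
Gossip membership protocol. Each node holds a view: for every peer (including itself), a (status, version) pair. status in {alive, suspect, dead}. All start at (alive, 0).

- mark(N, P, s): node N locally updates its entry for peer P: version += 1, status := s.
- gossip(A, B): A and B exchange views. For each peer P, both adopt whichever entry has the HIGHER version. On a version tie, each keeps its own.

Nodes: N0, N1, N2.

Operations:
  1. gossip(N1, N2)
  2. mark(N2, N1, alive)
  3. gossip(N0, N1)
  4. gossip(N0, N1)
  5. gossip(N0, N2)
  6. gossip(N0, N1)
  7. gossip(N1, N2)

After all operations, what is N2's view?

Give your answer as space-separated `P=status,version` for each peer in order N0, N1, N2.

Answer: N0=alive,0 N1=alive,1 N2=alive,0

Derivation:
Op 1: gossip N1<->N2 -> N1.N0=(alive,v0) N1.N1=(alive,v0) N1.N2=(alive,v0) | N2.N0=(alive,v0) N2.N1=(alive,v0) N2.N2=(alive,v0)
Op 2: N2 marks N1=alive -> (alive,v1)
Op 3: gossip N0<->N1 -> N0.N0=(alive,v0) N0.N1=(alive,v0) N0.N2=(alive,v0) | N1.N0=(alive,v0) N1.N1=(alive,v0) N1.N2=(alive,v0)
Op 4: gossip N0<->N1 -> N0.N0=(alive,v0) N0.N1=(alive,v0) N0.N2=(alive,v0) | N1.N0=(alive,v0) N1.N1=(alive,v0) N1.N2=(alive,v0)
Op 5: gossip N0<->N2 -> N0.N0=(alive,v0) N0.N1=(alive,v1) N0.N2=(alive,v0) | N2.N0=(alive,v0) N2.N1=(alive,v1) N2.N2=(alive,v0)
Op 6: gossip N0<->N1 -> N0.N0=(alive,v0) N0.N1=(alive,v1) N0.N2=(alive,v0) | N1.N0=(alive,v0) N1.N1=(alive,v1) N1.N2=(alive,v0)
Op 7: gossip N1<->N2 -> N1.N0=(alive,v0) N1.N1=(alive,v1) N1.N2=(alive,v0) | N2.N0=(alive,v0) N2.N1=(alive,v1) N2.N2=(alive,v0)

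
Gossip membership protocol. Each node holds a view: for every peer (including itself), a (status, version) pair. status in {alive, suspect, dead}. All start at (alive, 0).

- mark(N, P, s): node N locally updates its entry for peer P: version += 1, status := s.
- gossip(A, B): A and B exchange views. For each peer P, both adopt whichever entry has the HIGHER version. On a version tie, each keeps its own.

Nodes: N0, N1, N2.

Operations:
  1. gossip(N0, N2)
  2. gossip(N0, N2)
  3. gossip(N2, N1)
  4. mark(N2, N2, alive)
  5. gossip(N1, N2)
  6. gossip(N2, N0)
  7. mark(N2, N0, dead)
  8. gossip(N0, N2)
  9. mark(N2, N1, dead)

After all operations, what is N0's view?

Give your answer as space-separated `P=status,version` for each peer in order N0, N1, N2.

Op 1: gossip N0<->N2 -> N0.N0=(alive,v0) N0.N1=(alive,v0) N0.N2=(alive,v0) | N2.N0=(alive,v0) N2.N1=(alive,v0) N2.N2=(alive,v0)
Op 2: gossip N0<->N2 -> N0.N0=(alive,v0) N0.N1=(alive,v0) N0.N2=(alive,v0) | N2.N0=(alive,v0) N2.N1=(alive,v0) N2.N2=(alive,v0)
Op 3: gossip N2<->N1 -> N2.N0=(alive,v0) N2.N1=(alive,v0) N2.N2=(alive,v0) | N1.N0=(alive,v0) N1.N1=(alive,v0) N1.N2=(alive,v0)
Op 4: N2 marks N2=alive -> (alive,v1)
Op 5: gossip N1<->N2 -> N1.N0=(alive,v0) N1.N1=(alive,v0) N1.N2=(alive,v1) | N2.N0=(alive,v0) N2.N1=(alive,v0) N2.N2=(alive,v1)
Op 6: gossip N2<->N0 -> N2.N0=(alive,v0) N2.N1=(alive,v0) N2.N2=(alive,v1) | N0.N0=(alive,v0) N0.N1=(alive,v0) N0.N2=(alive,v1)
Op 7: N2 marks N0=dead -> (dead,v1)
Op 8: gossip N0<->N2 -> N0.N0=(dead,v1) N0.N1=(alive,v0) N0.N2=(alive,v1) | N2.N0=(dead,v1) N2.N1=(alive,v0) N2.N2=(alive,v1)
Op 9: N2 marks N1=dead -> (dead,v1)

Answer: N0=dead,1 N1=alive,0 N2=alive,1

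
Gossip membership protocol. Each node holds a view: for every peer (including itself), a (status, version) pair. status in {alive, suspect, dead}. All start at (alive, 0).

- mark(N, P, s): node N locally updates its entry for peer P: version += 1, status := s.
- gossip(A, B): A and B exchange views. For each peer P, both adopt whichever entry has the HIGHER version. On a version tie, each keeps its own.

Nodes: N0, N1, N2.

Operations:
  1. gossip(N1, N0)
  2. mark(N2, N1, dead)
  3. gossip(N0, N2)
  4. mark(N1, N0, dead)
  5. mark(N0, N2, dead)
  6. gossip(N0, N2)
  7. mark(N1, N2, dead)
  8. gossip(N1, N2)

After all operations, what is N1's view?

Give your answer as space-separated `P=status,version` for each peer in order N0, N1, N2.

Op 1: gossip N1<->N0 -> N1.N0=(alive,v0) N1.N1=(alive,v0) N1.N2=(alive,v0) | N0.N0=(alive,v0) N0.N1=(alive,v0) N0.N2=(alive,v0)
Op 2: N2 marks N1=dead -> (dead,v1)
Op 3: gossip N0<->N2 -> N0.N0=(alive,v0) N0.N1=(dead,v1) N0.N2=(alive,v0) | N2.N0=(alive,v0) N2.N1=(dead,v1) N2.N2=(alive,v0)
Op 4: N1 marks N0=dead -> (dead,v1)
Op 5: N0 marks N2=dead -> (dead,v1)
Op 6: gossip N0<->N2 -> N0.N0=(alive,v0) N0.N1=(dead,v1) N0.N2=(dead,v1) | N2.N0=(alive,v0) N2.N1=(dead,v1) N2.N2=(dead,v1)
Op 7: N1 marks N2=dead -> (dead,v1)
Op 8: gossip N1<->N2 -> N1.N0=(dead,v1) N1.N1=(dead,v1) N1.N2=(dead,v1) | N2.N0=(dead,v1) N2.N1=(dead,v1) N2.N2=(dead,v1)

Answer: N0=dead,1 N1=dead,1 N2=dead,1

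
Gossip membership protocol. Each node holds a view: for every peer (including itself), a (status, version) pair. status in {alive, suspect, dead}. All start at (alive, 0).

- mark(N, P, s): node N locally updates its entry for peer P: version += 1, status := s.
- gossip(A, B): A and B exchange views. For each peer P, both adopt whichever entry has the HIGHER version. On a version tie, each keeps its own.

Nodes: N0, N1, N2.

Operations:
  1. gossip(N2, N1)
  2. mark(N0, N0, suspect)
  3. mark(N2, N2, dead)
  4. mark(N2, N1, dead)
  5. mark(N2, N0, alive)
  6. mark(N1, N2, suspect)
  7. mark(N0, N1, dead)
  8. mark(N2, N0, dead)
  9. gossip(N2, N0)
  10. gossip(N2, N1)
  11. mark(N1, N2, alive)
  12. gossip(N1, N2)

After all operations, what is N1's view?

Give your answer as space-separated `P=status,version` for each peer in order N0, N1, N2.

Answer: N0=dead,2 N1=dead,1 N2=alive,2

Derivation:
Op 1: gossip N2<->N1 -> N2.N0=(alive,v0) N2.N1=(alive,v0) N2.N2=(alive,v0) | N1.N0=(alive,v0) N1.N1=(alive,v0) N1.N2=(alive,v0)
Op 2: N0 marks N0=suspect -> (suspect,v1)
Op 3: N2 marks N2=dead -> (dead,v1)
Op 4: N2 marks N1=dead -> (dead,v1)
Op 5: N2 marks N0=alive -> (alive,v1)
Op 6: N1 marks N2=suspect -> (suspect,v1)
Op 7: N0 marks N1=dead -> (dead,v1)
Op 8: N2 marks N0=dead -> (dead,v2)
Op 9: gossip N2<->N0 -> N2.N0=(dead,v2) N2.N1=(dead,v1) N2.N2=(dead,v1) | N0.N0=(dead,v2) N0.N1=(dead,v1) N0.N2=(dead,v1)
Op 10: gossip N2<->N1 -> N2.N0=(dead,v2) N2.N1=(dead,v1) N2.N2=(dead,v1) | N1.N0=(dead,v2) N1.N1=(dead,v1) N1.N2=(suspect,v1)
Op 11: N1 marks N2=alive -> (alive,v2)
Op 12: gossip N1<->N2 -> N1.N0=(dead,v2) N1.N1=(dead,v1) N1.N2=(alive,v2) | N2.N0=(dead,v2) N2.N1=(dead,v1) N2.N2=(alive,v2)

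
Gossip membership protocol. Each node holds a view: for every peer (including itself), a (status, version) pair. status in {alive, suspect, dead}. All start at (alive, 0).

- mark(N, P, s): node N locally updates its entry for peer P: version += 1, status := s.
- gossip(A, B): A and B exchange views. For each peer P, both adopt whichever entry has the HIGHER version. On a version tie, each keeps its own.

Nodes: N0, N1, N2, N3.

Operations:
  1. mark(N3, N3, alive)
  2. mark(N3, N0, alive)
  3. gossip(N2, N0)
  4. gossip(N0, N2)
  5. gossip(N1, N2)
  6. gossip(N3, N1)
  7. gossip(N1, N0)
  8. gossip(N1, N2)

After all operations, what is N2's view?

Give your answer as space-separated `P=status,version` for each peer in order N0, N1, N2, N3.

Answer: N0=alive,1 N1=alive,0 N2=alive,0 N3=alive,1

Derivation:
Op 1: N3 marks N3=alive -> (alive,v1)
Op 2: N3 marks N0=alive -> (alive,v1)
Op 3: gossip N2<->N0 -> N2.N0=(alive,v0) N2.N1=(alive,v0) N2.N2=(alive,v0) N2.N3=(alive,v0) | N0.N0=(alive,v0) N0.N1=(alive,v0) N0.N2=(alive,v0) N0.N3=(alive,v0)
Op 4: gossip N0<->N2 -> N0.N0=(alive,v0) N0.N1=(alive,v0) N0.N2=(alive,v0) N0.N3=(alive,v0) | N2.N0=(alive,v0) N2.N1=(alive,v0) N2.N2=(alive,v0) N2.N3=(alive,v0)
Op 5: gossip N1<->N2 -> N1.N0=(alive,v0) N1.N1=(alive,v0) N1.N2=(alive,v0) N1.N3=(alive,v0) | N2.N0=(alive,v0) N2.N1=(alive,v0) N2.N2=(alive,v0) N2.N3=(alive,v0)
Op 6: gossip N3<->N1 -> N3.N0=(alive,v1) N3.N1=(alive,v0) N3.N2=(alive,v0) N3.N3=(alive,v1) | N1.N0=(alive,v1) N1.N1=(alive,v0) N1.N2=(alive,v0) N1.N3=(alive,v1)
Op 7: gossip N1<->N0 -> N1.N0=(alive,v1) N1.N1=(alive,v0) N1.N2=(alive,v0) N1.N3=(alive,v1) | N0.N0=(alive,v1) N0.N1=(alive,v0) N0.N2=(alive,v0) N0.N3=(alive,v1)
Op 8: gossip N1<->N2 -> N1.N0=(alive,v1) N1.N1=(alive,v0) N1.N2=(alive,v0) N1.N3=(alive,v1) | N2.N0=(alive,v1) N2.N1=(alive,v0) N2.N2=(alive,v0) N2.N3=(alive,v1)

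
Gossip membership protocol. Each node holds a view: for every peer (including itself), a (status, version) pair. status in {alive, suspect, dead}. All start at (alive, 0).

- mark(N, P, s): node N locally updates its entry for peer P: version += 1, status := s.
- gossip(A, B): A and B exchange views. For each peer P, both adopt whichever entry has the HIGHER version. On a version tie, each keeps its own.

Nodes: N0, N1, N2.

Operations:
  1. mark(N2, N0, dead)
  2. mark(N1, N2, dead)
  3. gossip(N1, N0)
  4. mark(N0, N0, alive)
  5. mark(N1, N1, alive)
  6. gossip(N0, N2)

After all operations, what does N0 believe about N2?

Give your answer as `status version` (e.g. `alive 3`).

Op 1: N2 marks N0=dead -> (dead,v1)
Op 2: N1 marks N2=dead -> (dead,v1)
Op 3: gossip N1<->N0 -> N1.N0=(alive,v0) N1.N1=(alive,v0) N1.N2=(dead,v1) | N0.N0=(alive,v0) N0.N1=(alive,v0) N0.N2=(dead,v1)
Op 4: N0 marks N0=alive -> (alive,v1)
Op 5: N1 marks N1=alive -> (alive,v1)
Op 6: gossip N0<->N2 -> N0.N0=(alive,v1) N0.N1=(alive,v0) N0.N2=(dead,v1) | N2.N0=(dead,v1) N2.N1=(alive,v0) N2.N2=(dead,v1)

Answer: dead 1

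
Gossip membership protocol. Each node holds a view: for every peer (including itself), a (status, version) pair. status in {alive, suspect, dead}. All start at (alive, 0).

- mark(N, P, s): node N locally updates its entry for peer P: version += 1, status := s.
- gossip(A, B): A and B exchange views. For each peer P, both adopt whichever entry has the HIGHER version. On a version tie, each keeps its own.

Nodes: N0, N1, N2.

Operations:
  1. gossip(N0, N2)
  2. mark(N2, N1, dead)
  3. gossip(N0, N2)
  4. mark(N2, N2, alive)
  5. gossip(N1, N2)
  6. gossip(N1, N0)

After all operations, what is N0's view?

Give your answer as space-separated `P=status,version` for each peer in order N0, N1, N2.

Op 1: gossip N0<->N2 -> N0.N0=(alive,v0) N0.N1=(alive,v0) N0.N2=(alive,v0) | N2.N0=(alive,v0) N2.N1=(alive,v0) N2.N2=(alive,v0)
Op 2: N2 marks N1=dead -> (dead,v1)
Op 3: gossip N0<->N2 -> N0.N0=(alive,v0) N0.N1=(dead,v1) N0.N2=(alive,v0) | N2.N0=(alive,v0) N2.N1=(dead,v1) N2.N2=(alive,v0)
Op 4: N2 marks N2=alive -> (alive,v1)
Op 5: gossip N1<->N2 -> N1.N0=(alive,v0) N1.N1=(dead,v1) N1.N2=(alive,v1) | N2.N0=(alive,v0) N2.N1=(dead,v1) N2.N2=(alive,v1)
Op 6: gossip N1<->N0 -> N1.N0=(alive,v0) N1.N1=(dead,v1) N1.N2=(alive,v1) | N0.N0=(alive,v0) N0.N1=(dead,v1) N0.N2=(alive,v1)

Answer: N0=alive,0 N1=dead,1 N2=alive,1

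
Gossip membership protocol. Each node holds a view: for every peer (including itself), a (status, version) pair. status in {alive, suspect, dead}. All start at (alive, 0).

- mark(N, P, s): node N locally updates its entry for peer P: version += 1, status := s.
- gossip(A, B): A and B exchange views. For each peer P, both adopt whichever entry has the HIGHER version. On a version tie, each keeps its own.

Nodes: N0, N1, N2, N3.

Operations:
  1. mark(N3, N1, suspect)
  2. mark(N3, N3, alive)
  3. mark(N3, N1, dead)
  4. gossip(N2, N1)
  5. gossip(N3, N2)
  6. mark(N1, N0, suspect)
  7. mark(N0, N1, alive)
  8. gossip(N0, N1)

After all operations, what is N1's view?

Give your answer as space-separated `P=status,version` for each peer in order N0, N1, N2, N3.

Answer: N0=suspect,1 N1=alive,1 N2=alive,0 N3=alive,0

Derivation:
Op 1: N3 marks N1=suspect -> (suspect,v1)
Op 2: N3 marks N3=alive -> (alive,v1)
Op 3: N3 marks N1=dead -> (dead,v2)
Op 4: gossip N2<->N1 -> N2.N0=(alive,v0) N2.N1=(alive,v0) N2.N2=(alive,v0) N2.N3=(alive,v0) | N1.N0=(alive,v0) N1.N1=(alive,v0) N1.N2=(alive,v0) N1.N3=(alive,v0)
Op 5: gossip N3<->N2 -> N3.N0=(alive,v0) N3.N1=(dead,v2) N3.N2=(alive,v0) N3.N3=(alive,v1) | N2.N0=(alive,v0) N2.N1=(dead,v2) N2.N2=(alive,v0) N2.N3=(alive,v1)
Op 6: N1 marks N0=suspect -> (suspect,v1)
Op 7: N0 marks N1=alive -> (alive,v1)
Op 8: gossip N0<->N1 -> N0.N0=(suspect,v1) N0.N1=(alive,v1) N0.N2=(alive,v0) N0.N3=(alive,v0) | N1.N0=(suspect,v1) N1.N1=(alive,v1) N1.N2=(alive,v0) N1.N3=(alive,v0)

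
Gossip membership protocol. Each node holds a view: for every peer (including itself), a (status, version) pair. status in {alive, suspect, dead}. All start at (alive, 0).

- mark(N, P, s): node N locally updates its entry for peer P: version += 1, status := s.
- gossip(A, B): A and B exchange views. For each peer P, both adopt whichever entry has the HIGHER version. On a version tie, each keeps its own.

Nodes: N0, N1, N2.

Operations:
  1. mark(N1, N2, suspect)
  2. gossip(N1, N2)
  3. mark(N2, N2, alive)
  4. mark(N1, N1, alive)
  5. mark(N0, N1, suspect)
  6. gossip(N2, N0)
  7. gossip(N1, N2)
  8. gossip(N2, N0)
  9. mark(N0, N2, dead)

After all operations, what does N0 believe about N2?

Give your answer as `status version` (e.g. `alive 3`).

Answer: dead 3

Derivation:
Op 1: N1 marks N2=suspect -> (suspect,v1)
Op 2: gossip N1<->N2 -> N1.N0=(alive,v0) N1.N1=(alive,v0) N1.N2=(suspect,v1) | N2.N0=(alive,v0) N2.N1=(alive,v0) N2.N2=(suspect,v1)
Op 3: N2 marks N2=alive -> (alive,v2)
Op 4: N1 marks N1=alive -> (alive,v1)
Op 5: N0 marks N1=suspect -> (suspect,v1)
Op 6: gossip N2<->N0 -> N2.N0=(alive,v0) N2.N1=(suspect,v1) N2.N2=(alive,v2) | N0.N0=(alive,v0) N0.N1=(suspect,v1) N0.N2=(alive,v2)
Op 7: gossip N1<->N2 -> N1.N0=(alive,v0) N1.N1=(alive,v1) N1.N2=(alive,v2) | N2.N0=(alive,v0) N2.N1=(suspect,v1) N2.N2=(alive,v2)
Op 8: gossip N2<->N0 -> N2.N0=(alive,v0) N2.N1=(suspect,v1) N2.N2=(alive,v2) | N0.N0=(alive,v0) N0.N1=(suspect,v1) N0.N2=(alive,v2)
Op 9: N0 marks N2=dead -> (dead,v3)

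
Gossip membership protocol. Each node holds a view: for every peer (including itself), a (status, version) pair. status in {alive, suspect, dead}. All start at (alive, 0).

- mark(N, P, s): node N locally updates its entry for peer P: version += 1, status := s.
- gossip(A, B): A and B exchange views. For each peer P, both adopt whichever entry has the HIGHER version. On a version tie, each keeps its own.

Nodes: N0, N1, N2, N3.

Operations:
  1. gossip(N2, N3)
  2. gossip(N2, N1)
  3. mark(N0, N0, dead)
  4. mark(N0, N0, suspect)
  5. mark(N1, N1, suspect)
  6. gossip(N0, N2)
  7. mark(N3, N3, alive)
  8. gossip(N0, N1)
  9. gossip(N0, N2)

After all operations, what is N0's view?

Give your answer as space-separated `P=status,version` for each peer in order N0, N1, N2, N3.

Answer: N0=suspect,2 N1=suspect,1 N2=alive,0 N3=alive,0

Derivation:
Op 1: gossip N2<->N3 -> N2.N0=(alive,v0) N2.N1=(alive,v0) N2.N2=(alive,v0) N2.N3=(alive,v0) | N3.N0=(alive,v0) N3.N1=(alive,v0) N3.N2=(alive,v0) N3.N3=(alive,v0)
Op 2: gossip N2<->N1 -> N2.N0=(alive,v0) N2.N1=(alive,v0) N2.N2=(alive,v0) N2.N3=(alive,v0) | N1.N0=(alive,v0) N1.N1=(alive,v0) N1.N2=(alive,v0) N1.N3=(alive,v0)
Op 3: N0 marks N0=dead -> (dead,v1)
Op 4: N0 marks N0=suspect -> (suspect,v2)
Op 5: N1 marks N1=suspect -> (suspect,v1)
Op 6: gossip N0<->N2 -> N0.N0=(suspect,v2) N0.N1=(alive,v0) N0.N2=(alive,v0) N0.N3=(alive,v0) | N2.N0=(suspect,v2) N2.N1=(alive,v0) N2.N2=(alive,v0) N2.N3=(alive,v0)
Op 7: N3 marks N3=alive -> (alive,v1)
Op 8: gossip N0<->N1 -> N0.N0=(suspect,v2) N0.N1=(suspect,v1) N0.N2=(alive,v0) N0.N3=(alive,v0) | N1.N0=(suspect,v2) N1.N1=(suspect,v1) N1.N2=(alive,v0) N1.N3=(alive,v0)
Op 9: gossip N0<->N2 -> N0.N0=(suspect,v2) N0.N1=(suspect,v1) N0.N2=(alive,v0) N0.N3=(alive,v0) | N2.N0=(suspect,v2) N2.N1=(suspect,v1) N2.N2=(alive,v0) N2.N3=(alive,v0)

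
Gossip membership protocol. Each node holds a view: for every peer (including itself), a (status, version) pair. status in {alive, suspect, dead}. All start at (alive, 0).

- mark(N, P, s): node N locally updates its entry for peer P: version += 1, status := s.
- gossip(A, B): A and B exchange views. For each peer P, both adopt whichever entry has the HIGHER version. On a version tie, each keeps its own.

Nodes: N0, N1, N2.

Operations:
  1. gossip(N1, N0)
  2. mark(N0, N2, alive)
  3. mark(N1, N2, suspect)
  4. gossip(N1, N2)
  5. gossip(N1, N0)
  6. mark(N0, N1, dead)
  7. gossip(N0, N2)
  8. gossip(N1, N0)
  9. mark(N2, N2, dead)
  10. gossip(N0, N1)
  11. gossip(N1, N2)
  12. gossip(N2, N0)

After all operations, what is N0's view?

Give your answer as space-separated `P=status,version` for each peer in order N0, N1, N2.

Op 1: gossip N1<->N0 -> N1.N0=(alive,v0) N1.N1=(alive,v0) N1.N2=(alive,v0) | N0.N0=(alive,v0) N0.N1=(alive,v0) N0.N2=(alive,v0)
Op 2: N0 marks N2=alive -> (alive,v1)
Op 3: N1 marks N2=suspect -> (suspect,v1)
Op 4: gossip N1<->N2 -> N1.N0=(alive,v0) N1.N1=(alive,v0) N1.N2=(suspect,v1) | N2.N0=(alive,v0) N2.N1=(alive,v0) N2.N2=(suspect,v1)
Op 5: gossip N1<->N0 -> N1.N0=(alive,v0) N1.N1=(alive,v0) N1.N2=(suspect,v1) | N0.N0=(alive,v0) N0.N1=(alive,v0) N0.N2=(alive,v1)
Op 6: N0 marks N1=dead -> (dead,v1)
Op 7: gossip N0<->N2 -> N0.N0=(alive,v0) N0.N1=(dead,v1) N0.N2=(alive,v1) | N2.N0=(alive,v0) N2.N1=(dead,v1) N2.N2=(suspect,v1)
Op 8: gossip N1<->N0 -> N1.N0=(alive,v0) N1.N1=(dead,v1) N1.N2=(suspect,v1) | N0.N0=(alive,v0) N0.N1=(dead,v1) N0.N2=(alive,v1)
Op 9: N2 marks N2=dead -> (dead,v2)
Op 10: gossip N0<->N1 -> N0.N0=(alive,v0) N0.N1=(dead,v1) N0.N2=(alive,v1) | N1.N0=(alive,v0) N1.N1=(dead,v1) N1.N2=(suspect,v1)
Op 11: gossip N1<->N2 -> N1.N0=(alive,v0) N1.N1=(dead,v1) N1.N2=(dead,v2) | N2.N0=(alive,v0) N2.N1=(dead,v1) N2.N2=(dead,v2)
Op 12: gossip N2<->N0 -> N2.N0=(alive,v0) N2.N1=(dead,v1) N2.N2=(dead,v2) | N0.N0=(alive,v0) N0.N1=(dead,v1) N0.N2=(dead,v2)

Answer: N0=alive,0 N1=dead,1 N2=dead,2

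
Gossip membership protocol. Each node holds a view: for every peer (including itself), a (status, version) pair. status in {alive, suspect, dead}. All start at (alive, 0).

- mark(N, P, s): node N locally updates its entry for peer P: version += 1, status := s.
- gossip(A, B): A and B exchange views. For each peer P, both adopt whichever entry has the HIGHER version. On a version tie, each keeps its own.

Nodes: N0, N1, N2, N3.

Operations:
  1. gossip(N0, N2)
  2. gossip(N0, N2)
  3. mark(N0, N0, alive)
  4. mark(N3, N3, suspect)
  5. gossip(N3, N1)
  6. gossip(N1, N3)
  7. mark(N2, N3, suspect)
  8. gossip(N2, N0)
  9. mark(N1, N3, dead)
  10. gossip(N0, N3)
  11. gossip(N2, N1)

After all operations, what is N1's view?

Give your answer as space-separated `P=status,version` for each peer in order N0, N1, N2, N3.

Answer: N0=alive,1 N1=alive,0 N2=alive,0 N3=dead,2

Derivation:
Op 1: gossip N0<->N2 -> N0.N0=(alive,v0) N0.N1=(alive,v0) N0.N2=(alive,v0) N0.N3=(alive,v0) | N2.N0=(alive,v0) N2.N1=(alive,v0) N2.N2=(alive,v0) N2.N3=(alive,v0)
Op 2: gossip N0<->N2 -> N0.N0=(alive,v0) N0.N1=(alive,v0) N0.N2=(alive,v0) N0.N3=(alive,v0) | N2.N0=(alive,v0) N2.N1=(alive,v0) N2.N2=(alive,v0) N2.N3=(alive,v0)
Op 3: N0 marks N0=alive -> (alive,v1)
Op 4: N3 marks N3=suspect -> (suspect,v1)
Op 5: gossip N3<->N1 -> N3.N0=(alive,v0) N3.N1=(alive,v0) N3.N2=(alive,v0) N3.N3=(suspect,v1) | N1.N0=(alive,v0) N1.N1=(alive,v0) N1.N2=(alive,v0) N1.N3=(suspect,v1)
Op 6: gossip N1<->N3 -> N1.N0=(alive,v0) N1.N1=(alive,v0) N1.N2=(alive,v0) N1.N3=(suspect,v1) | N3.N0=(alive,v0) N3.N1=(alive,v0) N3.N2=(alive,v0) N3.N3=(suspect,v1)
Op 7: N2 marks N3=suspect -> (suspect,v1)
Op 8: gossip N2<->N0 -> N2.N0=(alive,v1) N2.N1=(alive,v0) N2.N2=(alive,v0) N2.N3=(suspect,v1) | N0.N0=(alive,v1) N0.N1=(alive,v0) N0.N2=(alive,v0) N0.N3=(suspect,v1)
Op 9: N1 marks N3=dead -> (dead,v2)
Op 10: gossip N0<->N3 -> N0.N0=(alive,v1) N0.N1=(alive,v0) N0.N2=(alive,v0) N0.N3=(suspect,v1) | N3.N0=(alive,v1) N3.N1=(alive,v0) N3.N2=(alive,v0) N3.N3=(suspect,v1)
Op 11: gossip N2<->N1 -> N2.N0=(alive,v1) N2.N1=(alive,v0) N2.N2=(alive,v0) N2.N3=(dead,v2) | N1.N0=(alive,v1) N1.N1=(alive,v0) N1.N2=(alive,v0) N1.N3=(dead,v2)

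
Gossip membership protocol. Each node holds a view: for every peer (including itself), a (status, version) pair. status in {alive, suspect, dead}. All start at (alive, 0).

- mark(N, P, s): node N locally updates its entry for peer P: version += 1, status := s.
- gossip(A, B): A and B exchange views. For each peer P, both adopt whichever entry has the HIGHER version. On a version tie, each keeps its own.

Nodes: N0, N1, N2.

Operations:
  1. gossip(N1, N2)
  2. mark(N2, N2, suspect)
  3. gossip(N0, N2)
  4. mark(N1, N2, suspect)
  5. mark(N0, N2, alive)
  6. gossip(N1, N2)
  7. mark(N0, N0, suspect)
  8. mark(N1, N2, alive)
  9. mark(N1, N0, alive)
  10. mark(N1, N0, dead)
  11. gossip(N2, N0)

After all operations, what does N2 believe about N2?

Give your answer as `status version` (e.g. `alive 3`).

Op 1: gossip N1<->N2 -> N1.N0=(alive,v0) N1.N1=(alive,v0) N1.N2=(alive,v0) | N2.N0=(alive,v0) N2.N1=(alive,v0) N2.N2=(alive,v0)
Op 2: N2 marks N2=suspect -> (suspect,v1)
Op 3: gossip N0<->N2 -> N0.N0=(alive,v0) N0.N1=(alive,v0) N0.N2=(suspect,v1) | N2.N0=(alive,v0) N2.N1=(alive,v0) N2.N2=(suspect,v1)
Op 4: N1 marks N2=suspect -> (suspect,v1)
Op 5: N0 marks N2=alive -> (alive,v2)
Op 6: gossip N1<->N2 -> N1.N0=(alive,v0) N1.N1=(alive,v0) N1.N2=(suspect,v1) | N2.N0=(alive,v0) N2.N1=(alive,v0) N2.N2=(suspect,v1)
Op 7: N0 marks N0=suspect -> (suspect,v1)
Op 8: N1 marks N2=alive -> (alive,v2)
Op 9: N1 marks N0=alive -> (alive,v1)
Op 10: N1 marks N0=dead -> (dead,v2)
Op 11: gossip N2<->N0 -> N2.N0=(suspect,v1) N2.N1=(alive,v0) N2.N2=(alive,v2) | N0.N0=(suspect,v1) N0.N1=(alive,v0) N0.N2=(alive,v2)

Answer: alive 2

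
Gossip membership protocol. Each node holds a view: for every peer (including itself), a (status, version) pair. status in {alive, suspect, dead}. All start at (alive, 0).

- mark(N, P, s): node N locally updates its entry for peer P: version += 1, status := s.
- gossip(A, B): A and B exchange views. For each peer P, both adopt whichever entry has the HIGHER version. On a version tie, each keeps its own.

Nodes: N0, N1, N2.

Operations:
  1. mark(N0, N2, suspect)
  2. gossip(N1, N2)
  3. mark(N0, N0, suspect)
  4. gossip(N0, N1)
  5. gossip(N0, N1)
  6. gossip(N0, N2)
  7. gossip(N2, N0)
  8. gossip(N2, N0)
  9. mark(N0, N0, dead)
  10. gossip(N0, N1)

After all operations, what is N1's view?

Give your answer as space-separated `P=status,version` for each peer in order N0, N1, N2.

Op 1: N0 marks N2=suspect -> (suspect,v1)
Op 2: gossip N1<->N2 -> N1.N0=(alive,v0) N1.N1=(alive,v0) N1.N2=(alive,v0) | N2.N0=(alive,v0) N2.N1=(alive,v0) N2.N2=(alive,v0)
Op 3: N0 marks N0=suspect -> (suspect,v1)
Op 4: gossip N0<->N1 -> N0.N0=(suspect,v1) N0.N1=(alive,v0) N0.N2=(suspect,v1) | N1.N0=(suspect,v1) N1.N1=(alive,v0) N1.N2=(suspect,v1)
Op 5: gossip N0<->N1 -> N0.N0=(suspect,v1) N0.N1=(alive,v0) N0.N2=(suspect,v1) | N1.N0=(suspect,v1) N1.N1=(alive,v0) N1.N2=(suspect,v1)
Op 6: gossip N0<->N2 -> N0.N0=(suspect,v1) N0.N1=(alive,v0) N0.N2=(suspect,v1) | N2.N0=(suspect,v1) N2.N1=(alive,v0) N2.N2=(suspect,v1)
Op 7: gossip N2<->N0 -> N2.N0=(suspect,v1) N2.N1=(alive,v0) N2.N2=(suspect,v1) | N0.N0=(suspect,v1) N0.N1=(alive,v0) N0.N2=(suspect,v1)
Op 8: gossip N2<->N0 -> N2.N0=(suspect,v1) N2.N1=(alive,v0) N2.N2=(suspect,v1) | N0.N0=(suspect,v1) N0.N1=(alive,v0) N0.N2=(suspect,v1)
Op 9: N0 marks N0=dead -> (dead,v2)
Op 10: gossip N0<->N1 -> N0.N0=(dead,v2) N0.N1=(alive,v0) N0.N2=(suspect,v1) | N1.N0=(dead,v2) N1.N1=(alive,v0) N1.N2=(suspect,v1)

Answer: N0=dead,2 N1=alive,0 N2=suspect,1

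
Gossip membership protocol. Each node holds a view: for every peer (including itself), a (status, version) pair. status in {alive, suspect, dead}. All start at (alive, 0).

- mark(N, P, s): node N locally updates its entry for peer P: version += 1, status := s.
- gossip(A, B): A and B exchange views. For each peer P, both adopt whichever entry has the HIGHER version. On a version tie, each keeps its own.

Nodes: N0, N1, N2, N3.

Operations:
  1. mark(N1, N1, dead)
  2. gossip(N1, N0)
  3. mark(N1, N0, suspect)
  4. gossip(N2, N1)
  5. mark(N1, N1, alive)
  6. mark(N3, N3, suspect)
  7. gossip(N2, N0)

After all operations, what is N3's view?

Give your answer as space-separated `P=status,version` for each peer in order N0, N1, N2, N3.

Op 1: N1 marks N1=dead -> (dead,v1)
Op 2: gossip N1<->N0 -> N1.N0=(alive,v0) N1.N1=(dead,v1) N1.N2=(alive,v0) N1.N3=(alive,v0) | N0.N0=(alive,v0) N0.N1=(dead,v1) N0.N2=(alive,v0) N0.N3=(alive,v0)
Op 3: N1 marks N0=suspect -> (suspect,v1)
Op 4: gossip N2<->N1 -> N2.N0=(suspect,v1) N2.N1=(dead,v1) N2.N2=(alive,v0) N2.N3=(alive,v0) | N1.N0=(suspect,v1) N1.N1=(dead,v1) N1.N2=(alive,v0) N1.N3=(alive,v0)
Op 5: N1 marks N1=alive -> (alive,v2)
Op 6: N3 marks N3=suspect -> (suspect,v1)
Op 7: gossip N2<->N0 -> N2.N0=(suspect,v1) N2.N1=(dead,v1) N2.N2=(alive,v0) N2.N3=(alive,v0) | N0.N0=(suspect,v1) N0.N1=(dead,v1) N0.N2=(alive,v0) N0.N3=(alive,v0)

Answer: N0=alive,0 N1=alive,0 N2=alive,0 N3=suspect,1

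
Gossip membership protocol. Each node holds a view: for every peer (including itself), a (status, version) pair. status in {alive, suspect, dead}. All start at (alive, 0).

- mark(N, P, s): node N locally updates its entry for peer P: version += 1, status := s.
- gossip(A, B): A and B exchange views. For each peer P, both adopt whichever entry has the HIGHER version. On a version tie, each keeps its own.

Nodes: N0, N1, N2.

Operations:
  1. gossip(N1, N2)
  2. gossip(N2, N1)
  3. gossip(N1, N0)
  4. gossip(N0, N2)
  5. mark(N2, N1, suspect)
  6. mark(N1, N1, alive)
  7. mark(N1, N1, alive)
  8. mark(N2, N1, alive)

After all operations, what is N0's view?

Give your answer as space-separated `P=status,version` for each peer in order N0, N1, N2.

Answer: N0=alive,0 N1=alive,0 N2=alive,0

Derivation:
Op 1: gossip N1<->N2 -> N1.N0=(alive,v0) N1.N1=(alive,v0) N1.N2=(alive,v0) | N2.N0=(alive,v0) N2.N1=(alive,v0) N2.N2=(alive,v0)
Op 2: gossip N2<->N1 -> N2.N0=(alive,v0) N2.N1=(alive,v0) N2.N2=(alive,v0) | N1.N0=(alive,v0) N1.N1=(alive,v0) N1.N2=(alive,v0)
Op 3: gossip N1<->N0 -> N1.N0=(alive,v0) N1.N1=(alive,v0) N1.N2=(alive,v0) | N0.N0=(alive,v0) N0.N1=(alive,v0) N0.N2=(alive,v0)
Op 4: gossip N0<->N2 -> N0.N0=(alive,v0) N0.N1=(alive,v0) N0.N2=(alive,v0) | N2.N0=(alive,v0) N2.N1=(alive,v0) N2.N2=(alive,v0)
Op 5: N2 marks N1=suspect -> (suspect,v1)
Op 6: N1 marks N1=alive -> (alive,v1)
Op 7: N1 marks N1=alive -> (alive,v2)
Op 8: N2 marks N1=alive -> (alive,v2)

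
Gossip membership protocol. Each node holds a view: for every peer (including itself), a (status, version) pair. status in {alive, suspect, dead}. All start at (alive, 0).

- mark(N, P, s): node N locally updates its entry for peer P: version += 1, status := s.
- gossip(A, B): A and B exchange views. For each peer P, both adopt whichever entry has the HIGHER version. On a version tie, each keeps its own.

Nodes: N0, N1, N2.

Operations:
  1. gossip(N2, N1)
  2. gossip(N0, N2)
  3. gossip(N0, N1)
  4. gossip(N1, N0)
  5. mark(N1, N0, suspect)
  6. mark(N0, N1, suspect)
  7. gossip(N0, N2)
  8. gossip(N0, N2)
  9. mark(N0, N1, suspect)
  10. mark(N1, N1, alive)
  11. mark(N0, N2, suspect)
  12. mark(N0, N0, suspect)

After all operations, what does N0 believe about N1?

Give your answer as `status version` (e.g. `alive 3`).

Op 1: gossip N2<->N1 -> N2.N0=(alive,v0) N2.N1=(alive,v0) N2.N2=(alive,v0) | N1.N0=(alive,v0) N1.N1=(alive,v0) N1.N2=(alive,v0)
Op 2: gossip N0<->N2 -> N0.N0=(alive,v0) N0.N1=(alive,v0) N0.N2=(alive,v0) | N2.N0=(alive,v0) N2.N1=(alive,v0) N2.N2=(alive,v0)
Op 3: gossip N0<->N1 -> N0.N0=(alive,v0) N0.N1=(alive,v0) N0.N2=(alive,v0) | N1.N0=(alive,v0) N1.N1=(alive,v0) N1.N2=(alive,v0)
Op 4: gossip N1<->N0 -> N1.N0=(alive,v0) N1.N1=(alive,v0) N1.N2=(alive,v0) | N0.N0=(alive,v0) N0.N1=(alive,v0) N0.N2=(alive,v0)
Op 5: N1 marks N0=suspect -> (suspect,v1)
Op 6: N0 marks N1=suspect -> (suspect,v1)
Op 7: gossip N0<->N2 -> N0.N0=(alive,v0) N0.N1=(suspect,v1) N0.N2=(alive,v0) | N2.N0=(alive,v0) N2.N1=(suspect,v1) N2.N2=(alive,v0)
Op 8: gossip N0<->N2 -> N0.N0=(alive,v0) N0.N1=(suspect,v1) N0.N2=(alive,v0) | N2.N0=(alive,v0) N2.N1=(suspect,v1) N2.N2=(alive,v0)
Op 9: N0 marks N1=suspect -> (suspect,v2)
Op 10: N1 marks N1=alive -> (alive,v1)
Op 11: N0 marks N2=suspect -> (suspect,v1)
Op 12: N0 marks N0=suspect -> (suspect,v1)

Answer: suspect 2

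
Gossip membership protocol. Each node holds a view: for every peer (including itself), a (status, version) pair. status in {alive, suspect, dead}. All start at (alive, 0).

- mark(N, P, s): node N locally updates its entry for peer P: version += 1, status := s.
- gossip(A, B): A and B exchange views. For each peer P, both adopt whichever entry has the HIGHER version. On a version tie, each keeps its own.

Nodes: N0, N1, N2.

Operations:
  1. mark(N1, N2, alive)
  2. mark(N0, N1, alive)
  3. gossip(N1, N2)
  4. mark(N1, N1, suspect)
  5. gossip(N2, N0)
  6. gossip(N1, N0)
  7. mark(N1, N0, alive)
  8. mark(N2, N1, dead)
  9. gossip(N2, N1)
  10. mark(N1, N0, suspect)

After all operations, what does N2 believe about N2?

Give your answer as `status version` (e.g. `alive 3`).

Op 1: N1 marks N2=alive -> (alive,v1)
Op 2: N0 marks N1=alive -> (alive,v1)
Op 3: gossip N1<->N2 -> N1.N0=(alive,v0) N1.N1=(alive,v0) N1.N2=(alive,v1) | N2.N0=(alive,v0) N2.N1=(alive,v0) N2.N2=(alive,v1)
Op 4: N1 marks N1=suspect -> (suspect,v1)
Op 5: gossip N2<->N0 -> N2.N0=(alive,v0) N2.N1=(alive,v1) N2.N2=(alive,v1) | N0.N0=(alive,v0) N0.N1=(alive,v1) N0.N2=(alive,v1)
Op 6: gossip N1<->N0 -> N1.N0=(alive,v0) N1.N1=(suspect,v1) N1.N2=(alive,v1) | N0.N0=(alive,v0) N0.N1=(alive,v1) N0.N2=(alive,v1)
Op 7: N1 marks N0=alive -> (alive,v1)
Op 8: N2 marks N1=dead -> (dead,v2)
Op 9: gossip N2<->N1 -> N2.N0=(alive,v1) N2.N1=(dead,v2) N2.N2=(alive,v1) | N1.N0=(alive,v1) N1.N1=(dead,v2) N1.N2=(alive,v1)
Op 10: N1 marks N0=suspect -> (suspect,v2)

Answer: alive 1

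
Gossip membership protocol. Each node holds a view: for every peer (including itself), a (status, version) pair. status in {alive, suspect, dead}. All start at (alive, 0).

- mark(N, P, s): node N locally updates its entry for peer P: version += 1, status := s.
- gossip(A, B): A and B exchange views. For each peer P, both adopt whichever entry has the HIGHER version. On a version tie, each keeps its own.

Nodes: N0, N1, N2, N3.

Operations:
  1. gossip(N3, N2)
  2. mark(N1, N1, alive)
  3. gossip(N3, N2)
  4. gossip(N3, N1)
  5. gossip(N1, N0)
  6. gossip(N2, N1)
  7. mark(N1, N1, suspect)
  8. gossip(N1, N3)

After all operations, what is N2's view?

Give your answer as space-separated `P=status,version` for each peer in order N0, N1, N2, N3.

Answer: N0=alive,0 N1=alive,1 N2=alive,0 N3=alive,0

Derivation:
Op 1: gossip N3<->N2 -> N3.N0=(alive,v0) N3.N1=(alive,v0) N3.N2=(alive,v0) N3.N3=(alive,v0) | N2.N0=(alive,v0) N2.N1=(alive,v0) N2.N2=(alive,v0) N2.N3=(alive,v0)
Op 2: N1 marks N1=alive -> (alive,v1)
Op 3: gossip N3<->N2 -> N3.N0=(alive,v0) N3.N1=(alive,v0) N3.N2=(alive,v0) N3.N3=(alive,v0) | N2.N0=(alive,v0) N2.N1=(alive,v0) N2.N2=(alive,v0) N2.N3=(alive,v0)
Op 4: gossip N3<->N1 -> N3.N0=(alive,v0) N3.N1=(alive,v1) N3.N2=(alive,v0) N3.N3=(alive,v0) | N1.N0=(alive,v0) N1.N1=(alive,v1) N1.N2=(alive,v0) N1.N3=(alive,v0)
Op 5: gossip N1<->N0 -> N1.N0=(alive,v0) N1.N1=(alive,v1) N1.N2=(alive,v0) N1.N3=(alive,v0) | N0.N0=(alive,v0) N0.N1=(alive,v1) N0.N2=(alive,v0) N0.N3=(alive,v0)
Op 6: gossip N2<->N1 -> N2.N0=(alive,v0) N2.N1=(alive,v1) N2.N2=(alive,v0) N2.N3=(alive,v0) | N1.N0=(alive,v0) N1.N1=(alive,v1) N1.N2=(alive,v0) N1.N3=(alive,v0)
Op 7: N1 marks N1=suspect -> (suspect,v2)
Op 8: gossip N1<->N3 -> N1.N0=(alive,v0) N1.N1=(suspect,v2) N1.N2=(alive,v0) N1.N3=(alive,v0) | N3.N0=(alive,v0) N3.N1=(suspect,v2) N3.N2=(alive,v0) N3.N3=(alive,v0)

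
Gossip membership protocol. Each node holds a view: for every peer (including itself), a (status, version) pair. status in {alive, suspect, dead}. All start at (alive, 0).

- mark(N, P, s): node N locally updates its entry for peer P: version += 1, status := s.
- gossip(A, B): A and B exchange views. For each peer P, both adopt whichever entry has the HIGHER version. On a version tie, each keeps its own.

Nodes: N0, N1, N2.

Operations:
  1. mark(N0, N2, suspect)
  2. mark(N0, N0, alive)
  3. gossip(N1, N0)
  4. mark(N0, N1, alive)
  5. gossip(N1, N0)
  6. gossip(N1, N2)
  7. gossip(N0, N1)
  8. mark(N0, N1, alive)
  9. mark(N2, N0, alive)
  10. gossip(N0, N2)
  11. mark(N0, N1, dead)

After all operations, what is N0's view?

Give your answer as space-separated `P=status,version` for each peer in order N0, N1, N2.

Op 1: N0 marks N2=suspect -> (suspect,v1)
Op 2: N0 marks N0=alive -> (alive,v1)
Op 3: gossip N1<->N0 -> N1.N0=(alive,v1) N1.N1=(alive,v0) N1.N2=(suspect,v1) | N0.N0=(alive,v1) N0.N1=(alive,v0) N0.N2=(suspect,v1)
Op 4: N0 marks N1=alive -> (alive,v1)
Op 5: gossip N1<->N0 -> N1.N0=(alive,v1) N1.N1=(alive,v1) N1.N2=(suspect,v1) | N0.N0=(alive,v1) N0.N1=(alive,v1) N0.N2=(suspect,v1)
Op 6: gossip N1<->N2 -> N1.N0=(alive,v1) N1.N1=(alive,v1) N1.N2=(suspect,v1) | N2.N0=(alive,v1) N2.N1=(alive,v1) N2.N2=(suspect,v1)
Op 7: gossip N0<->N1 -> N0.N0=(alive,v1) N0.N1=(alive,v1) N0.N2=(suspect,v1) | N1.N0=(alive,v1) N1.N1=(alive,v1) N1.N2=(suspect,v1)
Op 8: N0 marks N1=alive -> (alive,v2)
Op 9: N2 marks N0=alive -> (alive,v2)
Op 10: gossip N0<->N2 -> N0.N0=(alive,v2) N0.N1=(alive,v2) N0.N2=(suspect,v1) | N2.N0=(alive,v2) N2.N1=(alive,v2) N2.N2=(suspect,v1)
Op 11: N0 marks N1=dead -> (dead,v3)

Answer: N0=alive,2 N1=dead,3 N2=suspect,1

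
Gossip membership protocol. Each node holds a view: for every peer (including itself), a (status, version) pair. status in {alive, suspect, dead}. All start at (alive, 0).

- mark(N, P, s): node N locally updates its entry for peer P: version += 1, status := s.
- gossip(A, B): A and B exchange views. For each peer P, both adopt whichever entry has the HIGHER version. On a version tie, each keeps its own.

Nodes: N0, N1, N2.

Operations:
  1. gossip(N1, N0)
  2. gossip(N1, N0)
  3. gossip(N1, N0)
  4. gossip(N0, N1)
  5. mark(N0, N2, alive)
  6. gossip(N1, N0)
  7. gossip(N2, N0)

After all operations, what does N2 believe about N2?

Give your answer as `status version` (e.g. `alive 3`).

Answer: alive 1

Derivation:
Op 1: gossip N1<->N0 -> N1.N0=(alive,v0) N1.N1=(alive,v0) N1.N2=(alive,v0) | N0.N0=(alive,v0) N0.N1=(alive,v0) N0.N2=(alive,v0)
Op 2: gossip N1<->N0 -> N1.N0=(alive,v0) N1.N1=(alive,v0) N1.N2=(alive,v0) | N0.N0=(alive,v0) N0.N1=(alive,v0) N0.N2=(alive,v0)
Op 3: gossip N1<->N0 -> N1.N0=(alive,v0) N1.N1=(alive,v0) N1.N2=(alive,v0) | N0.N0=(alive,v0) N0.N1=(alive,v0) N0.N2=(alive,v0)
Op 4: gossip N0<->N1 -> N0.N0=(alive,v0) N0.N1=(alive,v0) N0.N2=(alive,v0) | N1.N0=(alive,v0) N1.N1=(alive,v0) N1.N2=(alive,v0)
Op 5: N0 marks N2=alive -> (alive,v1)
Op 6: gossip N1<->N0 -> N1.N0=(alive,v0) N1.N1=(alive,v0) N1.N2=(alive,v1) | N0.N0=(alive,v0) N0.N1=(alive,v0) N0.N2=(alive,v1)
Op 7: gossip N2<->N0 -> N2.N0=(alive,v0) N2.N1=(alive,v0) N2.N2=(alive,v1) | N0.N0=(alive,v0) N0.N1=(alive,v0) N0.N2=(alive,v1)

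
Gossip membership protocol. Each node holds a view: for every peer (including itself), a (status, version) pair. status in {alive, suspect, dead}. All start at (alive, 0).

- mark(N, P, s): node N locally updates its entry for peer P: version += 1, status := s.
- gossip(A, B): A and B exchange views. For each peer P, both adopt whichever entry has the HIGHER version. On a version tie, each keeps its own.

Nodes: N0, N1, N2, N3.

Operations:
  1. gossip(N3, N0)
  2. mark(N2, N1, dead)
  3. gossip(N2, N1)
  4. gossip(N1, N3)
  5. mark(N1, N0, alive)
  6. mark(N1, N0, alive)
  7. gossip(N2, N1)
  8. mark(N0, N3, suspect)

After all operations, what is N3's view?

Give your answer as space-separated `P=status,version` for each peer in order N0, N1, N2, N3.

Op 1: gossip N3<->N0 -> N3.N0=(alive,v0) N3.N1=(alive,v0) N3.N2=(alive,v0) N3.N3=(alive,v0) | N0.N0=(alive,v0) N0.N1=(alive,v0) N0.N2=(alive,v0) N0.N3=(alive,v0)
Op 2: N2 marks N1=dead -> (dead,v1)
Op 3: gossip N2<->N1 -> N2.N0=(alive,v0) N2.N1=(dead,v1) N2.N2=(alive,v0) N2.N3=(alive,v0) | N1.N0=(alive,v0) N1.N1=(dead,v1) N1.N2=(alive,v0) N1.N3=(alive,v0)
Op 4: gossip N1<->N3 -> N1.N0=(alive,v0) N1.N1=(dead,v1) N1.N2=(alive,v0) N1.N3=(alive,v0) | N3.N0=(alive,v0) N3.N1=(dead,v1) N3.N2=(alive,v0) N3.N3=(alive,v0)
Op 5: N1 marks N0=alive -> (alive,v1)
Op 6: N1 marks N0=alive -> (alive,v2)
Op 7: gossip N2<->N1 -> N2.N0=(alive,v2) N2.N1=(dead,v1) N2.N2=(alive,v0) N2.N3=(alive,v0) | N1.N0=(alive,v2) N1.N1=(dead,v1) N1.N2=(alive,v0) N1.N3=(alive,v0)
Op 8: N0 marks N3=suspect -> (suspect,v1)

Answer: N0=alive,0 N1=dead,1 N2=alive,0 N3=alive,0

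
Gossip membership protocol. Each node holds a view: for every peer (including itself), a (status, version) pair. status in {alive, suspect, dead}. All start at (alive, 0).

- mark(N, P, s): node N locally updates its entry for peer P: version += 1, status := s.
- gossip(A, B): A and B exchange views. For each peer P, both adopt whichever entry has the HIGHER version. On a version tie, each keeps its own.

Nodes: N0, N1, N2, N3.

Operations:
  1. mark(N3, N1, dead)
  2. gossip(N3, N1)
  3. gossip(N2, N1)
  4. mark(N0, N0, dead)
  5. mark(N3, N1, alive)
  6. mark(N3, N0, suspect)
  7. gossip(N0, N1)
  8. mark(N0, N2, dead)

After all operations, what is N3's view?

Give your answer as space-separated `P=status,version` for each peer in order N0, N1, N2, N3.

Op 1: N3 marks N1=dead -> (dead,v1)
Op 2: gossip N3<->N1 -> N3.N0=(alive,v0) N3.N1=(dead,v1) N3.N2=(alive,v0) N3.N3=(alive,v0) | N1.N0=(alive,v0) N1.N1=(dead,v1) N1.N2=(alive,v0) N1.N3=(alive,v0)
Op 3: gossip N2<->N1 -> N2.N0=(alive,v0) N2.N1=(dead,v1) N2.N2=(alive,v0) N2.N3=(alive,v0) | N1.N0=(alive,v0) N1.N1=(dead,v1) N1.N2=(alive,v0) N1.N3=(alive,v0)
Op 4: N0 marks N0=dead -> (dead,v1)
Op 5: N3 marks N1=alive -> (alive,v2)
Op 6: N3 marks N0=suspect -> (suspect,v1)
Op 7: gossip N0<->N1 -> N0.N0=(dead,v1) N0.N1=(dead,v1) N0.N2=(alive,v0) N0.N3=(alive,v0) | N1.N0=(dead,v1) N1.N1=(dead,v1) N1.N2=(alive,v0) N1.N3=(alive,v0)
Op 8: N0 marks N2=dead -> (dead,v1)

Answer: N0=suspect,1 N1=alive,2 N2=alive,0 N3=alive,0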